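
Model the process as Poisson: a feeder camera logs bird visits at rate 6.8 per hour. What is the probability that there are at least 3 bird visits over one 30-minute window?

0.6603

Over the interval, μ = 6.8 × 0.5 = 3.4 (a 30-minute window = 0.5 hours).
P(N ≥ 3) = 1 − P(N ≤ 2) = 1 − Σ_{j=0}^{2} e^(−μ) μ^j/j! ≈ 0.6603.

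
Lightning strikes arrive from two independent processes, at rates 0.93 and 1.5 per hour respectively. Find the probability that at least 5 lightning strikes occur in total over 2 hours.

Independent Poisson processes superpose: combined rate λ = 0.93 + 1.5 = 2.43 per hour.
Over the interval, μ = 2.43 × 2 = 4.86 (2 hours).
P(N ≥ 5) = 1 − P(N ≤ 4) ≈ 0.5346.

0.5346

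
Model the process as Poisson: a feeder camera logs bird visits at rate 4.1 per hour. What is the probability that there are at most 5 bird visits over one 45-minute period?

0.9083

Over the interval, μ = 4.1 × 0.75 = 3.075 (a 45-minute period = 0.75 hours).
P(N ≤ 5) = Σ_{j=0}^{5} e^(−μ) μ^j/j! ≈ 0.9083.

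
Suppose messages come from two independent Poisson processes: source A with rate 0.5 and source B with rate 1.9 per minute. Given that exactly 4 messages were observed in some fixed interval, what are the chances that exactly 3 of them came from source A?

Given the total, each event is independently from source A with probability p = λ_A/(λ_A+λ_B) = 0.5/2.4 ≈ 0.2083.
So K ~ Binomial(4, 0.5/2.4): P(K = 3) = C(4,3) · (0.5/2.4)^3 · (1.9/2.4)^1 ≈ 0.0286.

0.0286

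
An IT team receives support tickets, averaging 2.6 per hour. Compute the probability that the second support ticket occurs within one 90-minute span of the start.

Over the interval, μ = 2.6 × 1.5 = 3.9 (a 90-minute span = 1.5 hours).
The second arrival falls in the interval iff at least 2 events occur there: P(S_2 ≤ t) = P(N ≥ 2) = 1 − P(N ≤ 1) ≈ 0.9008.

0.9008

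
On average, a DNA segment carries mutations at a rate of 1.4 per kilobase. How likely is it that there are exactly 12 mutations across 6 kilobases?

0.0579

Over the interval, μ = 1.4 × 6 = 8.4 (6 kilobases).
P(N = 12) = e^(−μ) μ^12/12! = e^(−8.4) · 8.4^12/479001600 ≈ 0.0579.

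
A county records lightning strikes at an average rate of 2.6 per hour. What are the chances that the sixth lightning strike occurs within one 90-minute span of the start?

0.1994

Over the interval, μ = 2.6 × 1.5 = 3.9 (a 90-minute span = 1.5 hours).
The sixth arrival falls in the interval iff at least 6 events occur there: P(S_6 ≤ t) = P(N ≥ 6) = 1 − P(N ≤ 5) ≈ 0.1994.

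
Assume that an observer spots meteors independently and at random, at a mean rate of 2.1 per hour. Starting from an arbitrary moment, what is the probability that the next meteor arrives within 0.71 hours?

Inter-arrival times are exponential with rate λ = 2.1 per hour.
P(T ≤ 0.71) = 1 − e^(−λt) = 1 − e^(−2.1 × 0.71) = 1 − e^(−1.491) ≈ 0.7749.

0.7749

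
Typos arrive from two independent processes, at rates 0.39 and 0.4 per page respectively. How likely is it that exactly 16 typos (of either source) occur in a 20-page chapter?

Independent Poisson processes superpose: combined rate λ = 0.39 + 0.4 = 0.79 per page.
Over the interval, μ = 0.79 × 20 = 15.8 (a 20-page chapter = 20 pages).
P(N = 16) = e^(−15.8) · 15.8^16/16! ≈ 0.0991.

0.0991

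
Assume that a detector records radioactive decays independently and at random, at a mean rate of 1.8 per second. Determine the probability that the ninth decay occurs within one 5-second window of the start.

0.5443

Over the interval, μ = 1.8 × 5 = 9 (a 5-second window = 5 seconds).
The ninth arrival falls in the interval iff at least 9 events occur there: P(S_9 ≤ t) = P(N ≥ 9) = 1 − P(N ≤ 8) ≈ 0.5443.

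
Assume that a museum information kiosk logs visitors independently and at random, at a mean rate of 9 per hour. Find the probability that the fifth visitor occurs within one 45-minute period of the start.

Over the interval, μ = 9 × 0.75 = 6.75 (a 45-minute period = 0.75 hours).
The fifth arrival falls in the interval iff at least 5 events occur there: P(S_5 ≤ t) = P(N ≥ 5) = 1 − P(N ≤ 4) ≈ 0.8030.

0.8030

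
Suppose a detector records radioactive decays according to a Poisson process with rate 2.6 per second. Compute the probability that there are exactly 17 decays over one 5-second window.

Over the interval, μ = 2.6 × 5 = 13 (a 5-second window = 5 seconds).
P(N = 17) = e^(−μ) μ^17/17! = e^(−13) · 13^17/355687428096000 ≈ 0.0550.

0.0550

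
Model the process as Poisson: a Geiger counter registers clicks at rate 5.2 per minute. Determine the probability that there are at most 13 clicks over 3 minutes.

Over the interval, μ = 5.2 × 3 = 15.6 (3 minutes).
P(N ≤ 13) = Σ_{j=0}^{13} e^(−μ) μ^j/j! ≈ 0.3083.

0.3083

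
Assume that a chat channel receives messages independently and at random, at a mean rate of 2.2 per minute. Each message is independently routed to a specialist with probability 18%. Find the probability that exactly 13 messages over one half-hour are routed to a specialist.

0.1045

Thinning: the messages that are routed to a specialist themselves form a Poisson process with rate 0.18 × 2.2 = 0.396 per minute.
Over the interval, μ = 0.396 × 30 = 11.88 (a half-hour = 30 minutes).
P(N = 13) = e^(−11.88) · 11.88^13/13! ≈ 0.1045.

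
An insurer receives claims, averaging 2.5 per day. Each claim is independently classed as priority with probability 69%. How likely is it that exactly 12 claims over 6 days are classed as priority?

0.1009

Thinning: the claims that are classed as priority themselves form a Poisson process with rate 0.69 × 2.5 = 1.725 per day.
Over the interval, μ = 1.725 × 6 = 10.35 (6 days).
P(N = 12) = e^(−10.35) · 10.35^12/12! ≈ 0.1009.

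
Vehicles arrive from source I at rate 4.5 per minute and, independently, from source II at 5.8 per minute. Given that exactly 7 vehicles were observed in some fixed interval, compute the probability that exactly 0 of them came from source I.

Given the total, each event is independently from source I with probability p = λ_I/(λ_I+λ_II) = 4.5/10.3 ≈ 0.4369.
So K ~ Binomial(7, 4.5/10.3): P(K = 0) = C(7,0) · (4.5/10.3)^0 · (5.8/10.3)^7 ≈ 0.0180.

0.0180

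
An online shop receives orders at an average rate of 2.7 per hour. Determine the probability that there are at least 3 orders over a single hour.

0.5064

With mean μ = 2.7 per hour,
P(N ≥ 3) = 1 − P(N ≤ 2) = 1 − Σ_{j=0}^{2} e^(−μ) μ^j/j! ≈ 0.5064.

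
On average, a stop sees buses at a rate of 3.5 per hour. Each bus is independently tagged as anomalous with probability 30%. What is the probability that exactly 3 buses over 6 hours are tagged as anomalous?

Thinning: the buses that are tagged as anomalous themselves form a Poisson process with rate 0.3 × 3.5 = 1.05 per hour.
Over the interval, μ = 1.05 × 6 = 6.3 (6 hours).
P(N = 3) = e^(−6.3) · 6.3^3/3! ≈ 0.0765.

0.0765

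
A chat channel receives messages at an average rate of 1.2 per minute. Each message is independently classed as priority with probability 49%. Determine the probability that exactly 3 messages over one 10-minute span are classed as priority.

0.0947

Thinning: the messages that are classed as priority themselves form a Poisson process with rate 0.49 × 1.2 = 0.588 per minute.
Over the interval, μ = 0.588 × 10 = 5.88 (a 10-minute span = 10 minutes).
P(N = 3) = e^(−5.88) · 5.88^3/3! ≈ 0.0947.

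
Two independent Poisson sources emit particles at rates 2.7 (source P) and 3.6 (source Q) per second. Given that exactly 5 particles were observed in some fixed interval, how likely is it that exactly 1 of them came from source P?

0.2285

Given the total, each event is independently from source P with probability p = λ_P/(λ_P+λ_Q) = 2.7/6.3 ≈ 0.4286.
So K ~ Binomial(5, 2.7/6.3): P(K = 1) = C(5,1) · (2.7/6.3)^1 · (3.6/6.3)^4 ≈ 0.2285.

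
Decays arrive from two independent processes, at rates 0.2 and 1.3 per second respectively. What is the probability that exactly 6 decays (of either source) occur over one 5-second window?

0.1367

Independent Poisson processes superpose: combined rate λ = 0.2 + 1.3 = 1.5 per second.
Over the interval, μ = 1.5 × 5 = 7.5 (a 5-second window = 5 seconds).
P(N = 6) = e^(−7.5) · 7.5^6/6! ≈ 0.1367.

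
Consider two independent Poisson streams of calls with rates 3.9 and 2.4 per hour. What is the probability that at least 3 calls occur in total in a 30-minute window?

0.6096

Independent Poisson processes superpose: combined rate λ = 3.9 + 2.4 = 6.3 per hour.
Over the interval, μ = 6.3 × 0.5 = 3.15 (a 30-minute window = 0.5 hours).
P(N ≥ 3) = 1 − P(N ≤ 2) ≈ 0.6096.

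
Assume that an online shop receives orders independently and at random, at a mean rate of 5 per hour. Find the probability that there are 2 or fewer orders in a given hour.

With mean μ = 5 per hour,
P(N ≤ 2) = Σ_{j=0}^{2} e^(−μ) μ^j/j! ≈ 0.1247.

0.1247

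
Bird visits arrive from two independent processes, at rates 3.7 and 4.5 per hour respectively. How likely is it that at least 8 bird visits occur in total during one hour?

Independent Poisson processes superpose: combined rate λ = 3.7 + 4.5 = 8.2 per hour.
So μ = 8.2.
P(N ≥ 8) = 1 − P(N ≤ 7) ≈ 0.5746.

0.5746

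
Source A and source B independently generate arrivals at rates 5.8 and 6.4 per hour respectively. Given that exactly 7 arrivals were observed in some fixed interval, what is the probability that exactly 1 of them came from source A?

0.0694

Given the total, each event is independently from source A with probability p = λ_A/(λ_A+λ_B) = 5.8/12.2 ≈ 0.4754.
So K ~ Binomial(7, 5.8/12.2): P(K = 1) = C(7,1) · (5.8/12.2)^1 · (6.4/12.2)^6 ≈ 0.0694.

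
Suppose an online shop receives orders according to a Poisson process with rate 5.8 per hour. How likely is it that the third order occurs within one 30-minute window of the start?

Over the interval, μ = 5.8 × 0.5 = 2.9 (a 30-minute window = 0.5 hours).
The third arrival falls in the interval iff at least 3 events occur there: P(S_3 ≤ t) = P(N ≥ 3) = 1 − P(N ≤ 2) ≈ 0.5540.

0.5540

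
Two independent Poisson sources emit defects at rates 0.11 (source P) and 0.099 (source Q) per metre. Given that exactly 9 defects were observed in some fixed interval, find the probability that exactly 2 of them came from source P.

0.0534

Given the total, each event is independently from source P with probability p = λ_P/(λ_P+λ_Q) = 0.11/0.209 ≈ 0.5263.
So K ~ Binomial(9, 0.11/0.209): P(K = 2) = C(9,2) · (0.11/0.209)^2 · (0.099/0.209)^7 ≈ 0.0534.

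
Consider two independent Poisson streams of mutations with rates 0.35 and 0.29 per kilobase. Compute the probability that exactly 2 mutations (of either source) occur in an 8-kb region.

Independent Poisson processes superpose: combined rate λ = 0.35 + 0.29 = 0.64 per kilobase.
Over the interval, μ = 0.64 × 8 = 5.12 (an 8-kb region = 8 kilobases).
P(N = 2) = e^(−5.12) · 5.12^2/2! ≈ 0.0783.

0.0783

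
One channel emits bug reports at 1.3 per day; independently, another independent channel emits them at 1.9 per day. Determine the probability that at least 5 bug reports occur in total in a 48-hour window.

Independent Poisson processes superpose: combined rate λ = 1.3 + 1.9 = 3.2 per day.
Over the interval, μ = 3.2 × 2 = 6.4 (a 48-hour window = 2 days).
P(N ≥ 5) = 1 − P(N ≤ 4) ≈ 0.7649.

0.7649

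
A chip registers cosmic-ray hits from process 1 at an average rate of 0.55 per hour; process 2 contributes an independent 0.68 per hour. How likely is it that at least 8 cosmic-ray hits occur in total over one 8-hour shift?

0.7650

Independent Poisson processes superpose: combined rate λ = 0.55 + 0.68 = 1.23 per hour.
Over the interval, μ = 1.23 × 8 = 9.84 (an 8-hour shift = 8 hours).
P(N ≥ 8) = 1 − P(N ≤ 7) ≈ 0.7650.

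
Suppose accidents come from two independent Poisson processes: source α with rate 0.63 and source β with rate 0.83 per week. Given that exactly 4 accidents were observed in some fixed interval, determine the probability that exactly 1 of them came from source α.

0.3171

Given the total, each event is independently from source α with probability p = λ_α/(λ_α+λ_β) = 0.63/1.46 ≈ 0.4315.
So K ~ Binomial(4, 0.63/1.46): P(K = 1) = C(4,1) · (0.63/1.46)^1 · (0.83/1.46)^3 ≈ 0.3171.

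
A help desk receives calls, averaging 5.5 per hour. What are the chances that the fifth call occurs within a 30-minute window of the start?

Over the interval, μ = 5.5 × 0.5 = 2.75 (a 30-minute window = 0.5 hours).
The fifth arrival falls in the interval iff at least 5 events occur there: P(S_5 ≤ t) = P(N ≥ 5) = 1 − P(N ≤ 4) ≈ 0.1446.

0.1446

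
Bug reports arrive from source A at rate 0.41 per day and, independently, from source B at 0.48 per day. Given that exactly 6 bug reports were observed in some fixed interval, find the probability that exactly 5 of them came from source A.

Given the total, each event is independently from source A with probability p = λ_A/(λ_A+λ_B) = 0.41/0.89 ≈ 0.4607.
So K ~ Binomial(6, 0.41/0.89): P(K = 5) = C(6,5) · (0.41/0.89)^5 · (0.48/0.89)^1 ≈ 0.0671.

0.0671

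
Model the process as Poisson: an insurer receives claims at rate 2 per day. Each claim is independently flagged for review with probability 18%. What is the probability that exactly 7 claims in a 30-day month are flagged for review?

0.0694

Thinning: the claims that are flagged for review themselves form a Poisson process with rate 0.18 × 2 = 0.36 per day.
Over the interval, μ = 0.36 × 30 = 10.8 (a 30-day month = 30 days).
P(N = 7) = e^(−10.8) · 10.8^7/7! ≈ 0.0694.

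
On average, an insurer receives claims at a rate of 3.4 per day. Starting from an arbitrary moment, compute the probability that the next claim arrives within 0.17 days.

0.4390

Inter-arrival times are exponential with rate λ = 3.4 per day.
P(T ≤ 0.17) = 1 − e^(−λt) = 1 − e^(−3.4 × 0.17) = 1 − e^(−0.578) ≈ 0.4390.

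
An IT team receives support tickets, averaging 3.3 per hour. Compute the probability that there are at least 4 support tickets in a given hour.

0.4197

With mean μ = 3.3 per hour,
P(N ≥ 4) = 1 − P(N ≤ 3) = 1 − Σ_{j=0}^{3} e^(−μ) μ^j/j! ≈ 0.4197.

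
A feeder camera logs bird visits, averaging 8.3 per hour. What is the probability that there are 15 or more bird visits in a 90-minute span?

Over the interval, μ = 8.3 × 1.5 = 12.45 (a 90-minute span = 1.5 hours).
P(N ≥ 15) = 1 − P(N ≤ 14) = 1 − Σ_{j=0}^{14} e^(−μ) μ^j/j! ≈ 0.2701.

0.2701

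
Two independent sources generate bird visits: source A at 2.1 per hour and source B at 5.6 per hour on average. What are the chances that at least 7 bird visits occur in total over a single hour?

Independent Poisson processes superpose: combined rate λ = 2.1 + 5.6 = 7.7 per hour.
So μ = 7.7.
P(N ≥ 7) = 1 − P(N ≤ 6) ≈ 0.6486.

0.6486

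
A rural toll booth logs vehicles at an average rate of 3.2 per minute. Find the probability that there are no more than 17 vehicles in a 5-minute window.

0.6593

Over the interval, μ = 3.2 × 5 = 16 (a 5-minute window = 5 minutes).
P(N ≤ 17) = Σ_{j=0}^{17} e^(−μ) μ^j/j! ≈ 0.6593.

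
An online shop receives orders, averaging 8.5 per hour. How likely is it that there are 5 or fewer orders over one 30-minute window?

Over the interval, μ = 8.5 × 0.5 = 4.25 (a 30-minute window = 0.5 hours).
P(N ≤ 5) = Σ_{j=0}^{5} e^(−μ) μ^j/j! ≈ 0.7449.

0.7449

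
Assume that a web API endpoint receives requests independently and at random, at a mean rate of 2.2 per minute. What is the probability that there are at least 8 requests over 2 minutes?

0.0786

Over the interval, μ = 2.2 × 2 = 4.4 (2 minutes).
P(N ≥ 8) = 1 − P(N ≤ 7) = 1 − Σ_{j=0}^{7} e^(−μ) μ^j/j! ≈ 0.0786.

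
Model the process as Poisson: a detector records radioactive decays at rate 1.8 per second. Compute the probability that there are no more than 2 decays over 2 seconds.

Over the interval, μ = 1.8 × 2 = 3.6 (2 seconds).
P(N ≤ 2) = Σ_{j=0}^{2} e^(−μ) μ^j/j! ≈ 0.3027.

0.3027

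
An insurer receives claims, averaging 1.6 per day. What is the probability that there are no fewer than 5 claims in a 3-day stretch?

Over the interval, μ = 1.6 × 3 = 4.8 (a 3-day stretch = 3 days).
P(N ≥ 5) = 1 − P(N ≤ 4) = 1 − Σ_{j=0}^{4} e^(−μ) μ^j/j! ≈ 0.5237.

0.5237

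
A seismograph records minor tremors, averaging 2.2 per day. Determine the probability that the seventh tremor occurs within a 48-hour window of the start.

Over the interval, μ = 2.2 × 2 = 4.4 (a 48-hour window = 2 days).
The seventh arrival falls in the interval iff at least 7 events occur there: P(S_7 ≤ t) = P(N ≥ 7) = 1 − P(N ≤ 6) ≈ 0.1564.

0.1564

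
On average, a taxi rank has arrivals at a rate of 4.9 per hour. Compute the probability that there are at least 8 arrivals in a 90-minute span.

Over the interval, μ = 4.9 × 1.5 = 7.35 (a 90-minute span = 1.5 hours).
P(N ≥ 8) = 1 − P(N ≤ 7) = 1 − Σ_{j=0}^{7} e^(−μ) μ^j/j! ≈ 0.4533.

0.4533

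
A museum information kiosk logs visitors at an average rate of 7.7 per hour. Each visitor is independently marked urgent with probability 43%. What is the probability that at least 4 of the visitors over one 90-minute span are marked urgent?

Thinning: the visitors that are marked urgent themselves form a Poisson process with rate 0.43 × 7.7 = 3.311 per hour.
Over the interval, μ = 3.311 × 1.5 = 4.9665 (a 90-minute span = 1.5 hours).
P(N ≥ 4) = 1 − P(N ≤ 3) ≈ 0.7302.

0.7302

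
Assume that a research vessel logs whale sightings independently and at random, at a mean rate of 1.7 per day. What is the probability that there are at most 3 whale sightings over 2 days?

0.5584

Over the interval, μ = 1.7 × 2 = 3.4 (2 days).
P(N ≤ 3) = Σ_{j=0}^{3} e^(−μ) μ^j/j! ≈ 0.5584.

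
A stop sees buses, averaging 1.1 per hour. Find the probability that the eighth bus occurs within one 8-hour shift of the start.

Over the interval, μ = 1.1 × 8 = 8.8 (an 8-hour shift = 8 hours).
The eighth arrival falls in the interval iff at least 8 events occur there: P(S_8 ≤ t) = P(N ≥ 8) = 1 − P(N ≤ 7) ≈ 0.6522.

0.6522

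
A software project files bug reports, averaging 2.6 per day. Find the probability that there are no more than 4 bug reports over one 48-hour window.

Over the interval, μ = 2.6 × 2 = 5.2 (a 48-hour window = 2 days).
P(N ≤ 4) = Σ_{j=0}^{4} e^(−μ) μ^j/j! ≈ 0.4061.

0.4061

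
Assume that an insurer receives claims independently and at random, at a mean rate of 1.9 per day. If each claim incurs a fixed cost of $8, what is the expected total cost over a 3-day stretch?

$45.6

E[N] = 1.9 × 3 = 5.7 (a 3-day stretch = 3 days); E[cost] = 5.7 × $8 = $45.6.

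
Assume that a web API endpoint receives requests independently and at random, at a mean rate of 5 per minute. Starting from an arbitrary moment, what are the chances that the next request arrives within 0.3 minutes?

Inter-arrival times are exponential with rate λ = 5 per minute.
P(T ≤ 0.3) = 1 − e^(−λt) = 1 − e^(−5 × 0.3) = 1 − e^(−1.5) ≈ 0.7769.

0.7769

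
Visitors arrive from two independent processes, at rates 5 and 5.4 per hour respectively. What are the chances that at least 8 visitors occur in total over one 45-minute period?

Independent Poisson processes superpose: combined rate λ = 5 + 5.4 = 10.4 per hour.
Over the interval, μ = 10.4 × 0.75 = 7.8 (a 45-minute period = 0.75 hours).
P(N ≥ 8) = 1 − P(N ≤ 7) ≈ 0.5188.

0.5188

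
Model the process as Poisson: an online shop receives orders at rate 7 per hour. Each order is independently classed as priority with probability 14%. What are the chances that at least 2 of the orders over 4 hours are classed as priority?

Thinning: the orders that are classed as priority themselves form a Poisson process with rate 0.14 × 7 = 0.98 per hour.
Over the interval, μ = 0.98 × 4 = 3.92 (4 hours).
P(N ≥ 2) = 1 − P(N ≤ 1) ≈ 0.9024.

0.9024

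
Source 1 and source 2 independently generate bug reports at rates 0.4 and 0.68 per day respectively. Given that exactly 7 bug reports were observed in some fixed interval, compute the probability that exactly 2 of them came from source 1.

Given the total, each event is independently from source 1 with probability p = λ_1/(λ_1+λ_2) = 0.4/1.08 ≈ 0.3704.
So K ~ Binomial(7, 0.4/1.08): P(K = 2) = C(7,2) · (0.4/1.08)^2 · (0.68/1.08)^5 ≈ 0.2850.

0.2850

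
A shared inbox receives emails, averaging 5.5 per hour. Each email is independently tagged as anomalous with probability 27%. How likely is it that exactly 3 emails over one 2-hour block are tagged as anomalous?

0.2240

Thinning: the emails that are tagged as anomalous themselves form a Poisson process with rate 0.27 × 5.5 = 1.485 per hour.
Over the interval, μ = 1.485 × 2 = 2.97 (a 2-hour block = 2 hours).
P(N = 3) = e^(−2.97) · 2.97^3/3! ≈ 0.2240.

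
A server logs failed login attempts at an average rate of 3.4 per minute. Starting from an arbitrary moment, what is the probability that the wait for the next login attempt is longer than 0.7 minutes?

The wait for the next event is exponential with rate λ = 3.4 per minute.
P(T > 0.7) = e^(−λt) = e^(−3.4 × 0.7) = e^(−2.38) ≈ 0.0926.

0.0926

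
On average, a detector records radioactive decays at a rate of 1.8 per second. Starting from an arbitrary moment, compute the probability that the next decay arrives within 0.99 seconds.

Inter-arrival times are exponential with rate λ = 1.8 per second.
P(T ≤ 0.99) = 1 − e^(−λt) = 1 − e^(−1.8 × 0.99) = 1 − e^(−1.782) ≈ 0.8317.

0.8317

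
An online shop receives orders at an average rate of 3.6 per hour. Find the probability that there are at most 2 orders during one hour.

0.3027

With mean μ = 3.6 per hour,
P(N ≤ 2) = Σ_{j=0}^{2} e^(−μ) μ^j/j! ≈ 0.3027.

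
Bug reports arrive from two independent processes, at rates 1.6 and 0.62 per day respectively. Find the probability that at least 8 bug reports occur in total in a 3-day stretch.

Independent Poisson processes superpose: combined rate λ = 1.6 + 0.62 = 2.22 per day.
Over the interval, μ = 2.22 × 3 = 6.66 (a 3-day stretch = 3 days).
P(N ≥ 8) = 1 − P(N ≤ 7) ≈ 0.3508.

0.3508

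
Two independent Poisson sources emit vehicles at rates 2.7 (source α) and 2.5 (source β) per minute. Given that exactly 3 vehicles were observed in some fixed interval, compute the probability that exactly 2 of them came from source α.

0.3888

Given the total, each event is independently from source α with probability p = λ_α/(λ_α+λ_β) = 2.7/5.2 ≈ 0.5192.
So K ~ Binomial(3, 2.7/5.2): P(K = 2) = C(3,2) · (2.7/5.2)^2 · (2.5/5.2)^1 ≈ 0.3888.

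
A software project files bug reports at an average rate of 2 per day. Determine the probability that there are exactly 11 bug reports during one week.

Over the interval, μ = 2 × 7 = 14 (a week = 7 days).
P(N = 11) = e^(−μ) μ^11/11! = e^(−14) · 14^11/39916800 ≈ 0.0844.

0.0844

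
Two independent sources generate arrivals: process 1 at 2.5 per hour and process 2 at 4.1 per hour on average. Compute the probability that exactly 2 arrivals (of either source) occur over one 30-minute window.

Independent Poisson processes superpose: combined rate λ = 2.5 + 4.1 = 6.6 per hour.
Over the interval, μ = 6.6 × 0.5 = 3.3 (a 30-minute window = 0.5 hours).
P(N = 2) = e^(−3.3) · 3.3^2/2! ≈ 0.2008.

0.2008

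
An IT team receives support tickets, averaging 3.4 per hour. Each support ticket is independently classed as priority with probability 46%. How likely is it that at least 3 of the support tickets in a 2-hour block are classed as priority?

Thinning: the support tickets that are classed as priority themselves form a Poisson process with rate 0.46 × 3.4 = 1.564 per hour.
Over the interval, μ = 1.564 × 2 = 3.128 (a 2-hour block = 2 hours).
P(N ≥ 3) = 1 − P(N ≤ 2) ≈ 0.6049.

0.6049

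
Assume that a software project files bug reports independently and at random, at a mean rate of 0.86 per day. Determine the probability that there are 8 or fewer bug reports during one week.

Over the interval, μ = 0.86 × 7 = 6.02 (a week = 7 days).
P(N ≤ 8) = Σ_{j=0}^{8} e^(−μ) μ^j/j! ≈ 0.8452.

0.8452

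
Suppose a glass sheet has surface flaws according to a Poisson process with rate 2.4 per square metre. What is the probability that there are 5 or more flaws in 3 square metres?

0.8445

Over the interval, μ = 2.4 × 3 = 7.2 (3 square metres).
P(N ≥ 5) = 1 − P(N ≤ 4) = 1 − Σ_{j=0}^{4} e^(−μ) μ^j/j! ≈ 0.8445.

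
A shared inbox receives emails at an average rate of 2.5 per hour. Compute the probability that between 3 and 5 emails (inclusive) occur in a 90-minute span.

Over the interval, μ = 2.5 × 1.5 = 3.75 (a 90-minute span = 1.5 hours).
P(3 ≤ N ≤ 5) = Σ_{j=3}^{5} e^(−3.75) · 3.75^j/j! ≈ 0.5458.

0.5458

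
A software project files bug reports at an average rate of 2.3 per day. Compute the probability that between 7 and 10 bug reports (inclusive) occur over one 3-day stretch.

Over the interval, μ = 2.3 × 3 = 6.9 (a 3-day stretch = 3 days).
P(7 ≤ N ≤ 10) = Σ_{j=7}^{10} e^(−6.9) · 6.9^j/j! ≈ 0.4437.

0.4437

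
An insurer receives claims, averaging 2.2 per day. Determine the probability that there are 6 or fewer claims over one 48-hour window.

Over the interval, μ = 2.2 × 2 = 4.4 (a 48-hour window = 2 days).
P(N ≤ 6) = Σ_{j=0}^{6} e^(−μ) μ^j/j! ≈ 0.8436.

0.8436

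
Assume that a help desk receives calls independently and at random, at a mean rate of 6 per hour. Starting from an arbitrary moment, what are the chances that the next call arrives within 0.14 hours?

Inter-arrival times are exponential with rate λ = 6 per hour.
P(T ≤ 0.14) = 1 − e^(−λt) = 1 − e^(−6 × 0.14) = 1 − e^(−0.84) ≈ 0.5683.

0.5683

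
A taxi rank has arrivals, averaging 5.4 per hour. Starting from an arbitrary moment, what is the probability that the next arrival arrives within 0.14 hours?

0.5305

Inter-arrival times are exponential with rate λ = 5.4 per hour.
P(T ≤ 0.14) = 1 − e^(−λt) = 1 − e^(−5.4 × 0.14) = 1 − e^(−0.756) ≈ 0.5305.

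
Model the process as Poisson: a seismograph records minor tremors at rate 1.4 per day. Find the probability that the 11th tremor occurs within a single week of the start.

0.3920

Over the interval, μ = 1.4 × 7 = 9.8 (a week = 7 days).
The 11th arrival falls in the interval iff at least 11 events occur there: P(S_11 ≤ t) = P(N ≥ 11) = 1 − P(N ≤ 10) ≈ 0.3920.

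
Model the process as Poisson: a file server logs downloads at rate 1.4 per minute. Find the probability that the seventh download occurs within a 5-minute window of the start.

0.5503

Over the interval, μ = 1.4 × 5 = 7 (a 5-minute window = 5 minutes).
The seventh arrival falls in the interval iff at least 7 events occur there: P(S_7 ≤ t) = P(N ≥ 7) = 1 − P(N ≤ 6) ≈ 0.5503.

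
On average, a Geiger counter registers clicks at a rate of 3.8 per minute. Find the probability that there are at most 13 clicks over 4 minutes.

Over the interval, μ = 3.8 × 4 = 15.2 (4 minutes).
P(N ≤ 13) = Σ_{j=0}^{13} e^(−μ) μ^j/j! ≈ 0.3444.

0.3444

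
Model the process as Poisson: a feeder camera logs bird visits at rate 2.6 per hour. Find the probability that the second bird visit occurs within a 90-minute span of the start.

Over the interval, μ = 2.6 × 1.5 = 3.9 (a 90-minute span = 1.5 hours).
The second arrival falls in the interval iff at least 2 events occur there: P(S_2 ≤ t) = P(N ≥ 2) = 1 − P(N ≤ 1) ≈ 0.9008.

0.9008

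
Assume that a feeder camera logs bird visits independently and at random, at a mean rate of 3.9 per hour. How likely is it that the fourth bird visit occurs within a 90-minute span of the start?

Over the interval, μ = 3.9 × 1.5 = 5.85 (a 90-minute span = 1.5 hours).
The fourth arrival falls in the interval iff at least 4 events occur there: P(S_4 ≤ t) = P(N ≥ 4) = 1 − P(N ≤ 3) ≈ 0.8349.

0.8349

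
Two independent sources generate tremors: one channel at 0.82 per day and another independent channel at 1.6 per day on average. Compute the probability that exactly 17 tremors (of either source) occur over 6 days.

Independent Poisson processes superpose: combined rate λ = 0.82 + 1.6 = 2.42 per day.
Over the interval, μ = 2.42 × 6 = 14.52 (6 days).
P(N = 17) = e^(−14.52) · 14.52^17/17! ≈ 0.0788.

0.0788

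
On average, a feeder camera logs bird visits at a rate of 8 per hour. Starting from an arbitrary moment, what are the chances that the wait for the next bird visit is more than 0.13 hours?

0.3535

The wait for the next event is exponential with rate λ = 8 per hour.
P(T > 0.13) = e^(−λt) = e^(−8 × 0.13) = e^(−1.04) ≈ 0.3535.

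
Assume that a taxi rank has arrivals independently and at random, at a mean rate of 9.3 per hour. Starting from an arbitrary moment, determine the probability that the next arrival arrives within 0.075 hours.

Inter-arrival times are exponential with rate λ = 9.3 per hour.
P(T ≤ 0.075) = 1 − e^(−λt) = 1 − e^(−9.3 × 0.075) = 1 − e^(−0.6975) ≈ 0.5022.

0.5022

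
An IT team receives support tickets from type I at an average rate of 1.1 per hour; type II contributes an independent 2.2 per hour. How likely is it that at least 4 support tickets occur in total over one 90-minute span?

0.7279

Independent Poisson processes superpose: combined rate λ = 1.1 + 2.2 = 3.3 per hour.
Over the interval, μ = 3.3 × 1.5 = 4.95 (a 90-minute span = 1.5 hours).
P(N ≥ 4) = 1 − P(N ≤ 3) ≈ 0.7279.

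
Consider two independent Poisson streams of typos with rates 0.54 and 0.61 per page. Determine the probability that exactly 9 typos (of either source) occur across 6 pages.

Independent Poisson processes superpose: combined rate λ = 0.54 + 0.61 = 1.15 per page.
Over the interval, μ = 1.15 × 6 = 6.9 (6 pages).
P(N = 9) = e^(−6.9) · 6.9^9/9! ≈ 0.0985.

0.0985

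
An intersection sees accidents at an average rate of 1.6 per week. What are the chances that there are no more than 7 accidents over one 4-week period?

0.6873

Over the interval, μ = 1.6 × 4 = 6.4 (a 4-week period = 4 weeks).
P(N ≤ 7) = Σ_{j=0}^{7} e^(−μ) μ^j/j! ≈ 0.6873.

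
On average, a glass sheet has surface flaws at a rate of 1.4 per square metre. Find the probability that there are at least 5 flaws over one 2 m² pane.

0.1523

Over the interval, μ = 1.4 × 2 = 2.8 (a 2 m² pane = 2 square metres).
P(N ≥ 5) = 1 − P(N ≤ 4) = 1 − Σ_{j=0}^{4} e^(−μ) μ^j/j! ≈ 0.1523.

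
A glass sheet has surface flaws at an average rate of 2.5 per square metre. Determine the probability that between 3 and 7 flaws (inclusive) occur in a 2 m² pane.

0.7420

Over the interval, μ = 2.5 × 2 = 5 (a 2 m² pane = 2 square metres).
P(3 ≤ N ≤ 7) = Σ_{j=3}^{7} e^(−5) · 5^j/j! ≈ 0.7420.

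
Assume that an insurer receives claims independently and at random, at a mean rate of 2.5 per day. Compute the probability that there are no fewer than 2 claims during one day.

With mean μ = 2.5 per day,
P(N ≥ 2) = 1 − P(N ≤ 1) = 1 − Σ_{j=0}^{1} e^(−μ) μ^j/j! ≈ 0.7127.

0.7127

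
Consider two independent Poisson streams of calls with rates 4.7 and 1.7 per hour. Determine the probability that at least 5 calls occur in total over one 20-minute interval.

0.0655

Independent Poisson processes superpose: combined rate λ = 4.7 + 1.7 = 6.4 per hour.
Over the interval, μ = 6.4 × 1/3 ≈ 2.13333 (a 20-minute interval = 1/3 hours).
P(N ≥ 5) = 1 − P(N ≤ 4) ≈ 0.0655.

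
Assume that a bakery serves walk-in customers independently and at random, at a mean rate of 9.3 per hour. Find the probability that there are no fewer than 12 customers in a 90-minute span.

0.7357

Over the interval, μ = 9.3 × 1.5 = 13.95 (a 90-minute span = 1.5 hours).
P(N ≥ 12) = 1 − P(N ≤ 11) = 1 − Σ_{j=0}^{11} e^(−μ) μ^j/j! ≈ 0.7357.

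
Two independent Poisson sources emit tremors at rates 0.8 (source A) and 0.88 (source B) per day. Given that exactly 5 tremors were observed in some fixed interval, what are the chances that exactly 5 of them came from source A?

0.0245

Given the total, each event is independently from source A with probability p = λ_A/(λ_A+λ_B) = 0.8/1.68 ≈ 0.4762.
So K ~ Binomial(5, 0.8/1.68): P(K = 5) = C(5,5) · (0.8/1.68)^5 · (0.88/1.68)^0 ≈ 0.0245.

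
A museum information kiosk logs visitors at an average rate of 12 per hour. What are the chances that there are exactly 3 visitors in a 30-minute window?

0.0892

Over the interval, μ = 12 × 0.5 = 6 (a 30-minute window = 0.5 hours).
P(N = 3) = e^(−μ) μ^3/3! = e^(−6) · 6^3/6 ≈ 0.0892.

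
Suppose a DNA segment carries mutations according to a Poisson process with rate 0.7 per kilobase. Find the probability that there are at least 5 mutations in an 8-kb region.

0.6578

Over the interval, μ = 0.7 × 8 = 5.6 (an 8-kb region = 8 kilobases).
P(N ≥ 5) = 1 − P(N ≤ 4) = 1 − Σ_{j=0}^{4} e^(−μ) μ^j/j! ≈ 0.6578.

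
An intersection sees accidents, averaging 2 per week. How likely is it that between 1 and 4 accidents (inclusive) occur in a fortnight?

Over the interval, μ = 2 × 2 = 4 (a fortnight = 2 weeks).
P(1 ≤ N ≤ 4) = Σ_{j=1}^{4} e^(−4) · 4^j/j! ≈ 0.6105.

0.6105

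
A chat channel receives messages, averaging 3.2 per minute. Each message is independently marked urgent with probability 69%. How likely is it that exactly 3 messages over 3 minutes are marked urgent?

Thinning: the messages that are marked urgent themselves form a Poisson process with rate 0.69 × 3.2 = 2.208 per minute.
Over the interval, μ = 2.208 × 3 = 6.624 (3 minutes).
P(N = 3) = e^(−6.624) · 6.624^3/3! ≈ 0.0643.

0.0643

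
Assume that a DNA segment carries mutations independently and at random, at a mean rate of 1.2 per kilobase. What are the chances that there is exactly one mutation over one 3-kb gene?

0.0984

Over the interval, μ = 1.2 × 3 = 3.6 (a 3-kb gene = 3 kilobases).
P(N = 1) = e^(−μ) μ^1/1! = e^(−3.6) · 3.6^1/1 ≈ 0.0984.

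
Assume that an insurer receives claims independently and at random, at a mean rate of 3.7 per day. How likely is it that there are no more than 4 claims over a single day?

With mean μ = 3.7 per day,
P(N ≤ 4) = Σ_{j=0}^{4} e^(−μ) μ^j/j! ≈ 0.6872.

0.6872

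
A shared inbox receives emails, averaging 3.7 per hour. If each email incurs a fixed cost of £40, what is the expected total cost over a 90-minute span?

£222

E[N] = 3.7 × 1.5 = 5.55 (a 90-minute span = 1.5 hours); E[cost] = 5.55 × £40 = £222.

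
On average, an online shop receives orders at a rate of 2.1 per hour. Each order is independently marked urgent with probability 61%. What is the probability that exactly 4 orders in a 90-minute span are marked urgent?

Thinning: the orders that are marked urgent themselves form a Poisson process with rate 0.61 × 2.1 = 1.281 per hour.
Over the interval, μ = 1.281 × 1.5 = 1.9215 (a 90-minute span = 1.5 hours).
P(N = 4) = e^(−1.9215) · 1.9215^4/4! ≈ 0.0831.

0.0831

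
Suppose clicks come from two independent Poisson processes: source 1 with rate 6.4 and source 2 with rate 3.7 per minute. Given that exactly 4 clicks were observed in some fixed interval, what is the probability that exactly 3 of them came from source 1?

Given the total, each event is independently from source 1 with probability p = λ_1/(λ_1+λ_2) = 6.4/10.1 ≈ 0.6337.
So K ~ Binomial(4, 6.4/10.1): P(K = 3) = C(4,3) · (6.4/10.1)^3 · (3.7/10.1)^1 ≈ 0.3728.

0.3728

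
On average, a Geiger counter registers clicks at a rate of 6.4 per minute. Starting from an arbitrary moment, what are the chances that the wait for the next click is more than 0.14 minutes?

0.4082

The wait for the next event is exponential with rate λ = 6.4 per minute.
P(T > 0.14) = e^(−λt) = e^(−6.4 × 0.14) = e^(−0.896) ≈ 0.4082.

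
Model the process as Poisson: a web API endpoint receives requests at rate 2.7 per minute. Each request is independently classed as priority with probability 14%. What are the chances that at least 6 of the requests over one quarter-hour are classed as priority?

Thinning: the requests that are classed as priority themselves form a Poisson process with rate 0.14 × 2.7 = 0.378 per minute.
Over the interval, μ = 0.378 × 15 = 5.67 (a quarter-hour = 15 minutes).
P(N ≥ 6) = 1 − P(N ≤ 5) ≈ 0.5000.

0.5000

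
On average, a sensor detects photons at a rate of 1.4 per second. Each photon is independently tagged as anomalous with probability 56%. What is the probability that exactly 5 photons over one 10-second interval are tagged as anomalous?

Thinning: the photons that are tagged as anomalous themselves form a Poisson process with rate 0.56 × 1.4 = 0.784 per second.
Over the interval, μ = 0.784 × 10 = 7.84 (a 10-second interval = 10 seconds).
P(N = 5) = e^(−7.84) · 7.84^5/5! ≈ 0.0972.

0.0972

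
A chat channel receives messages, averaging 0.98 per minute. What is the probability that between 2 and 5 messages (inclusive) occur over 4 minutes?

0.6999

Over the interval, μ = 0.98 × 4 = 3.92 (4 minutes).
P(2 ≤ N ≤ 5) = Σ_{j=2}^{5} e^(−3.92) · 3.92^j/j! ≈ 0.6999.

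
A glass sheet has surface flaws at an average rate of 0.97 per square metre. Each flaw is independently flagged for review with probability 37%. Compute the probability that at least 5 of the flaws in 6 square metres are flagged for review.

Thinning: the flaws that are flagged for review themselves form a Poisson process with rate 0.37 × 0.97 = 0.3589 per square metre.
Over the interval, μ = 0.3589 × 6 = 2.1534 (6 square metres).
P(N ≥ 5) = 1 − P(N ≤ 4) ≈ 0.0676.

0.0676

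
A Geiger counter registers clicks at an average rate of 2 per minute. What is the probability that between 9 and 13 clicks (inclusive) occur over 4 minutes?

Over the interval, μ = 2 × 4 = 8 (4 minutes).
P(9 ≤ N ≤ 13) = Σ_{j=9}^{13} e^(−8) · 8^j/j! ≈ 0.3733.

0.3733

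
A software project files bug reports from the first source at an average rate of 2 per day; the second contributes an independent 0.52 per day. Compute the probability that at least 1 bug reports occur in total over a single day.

0.9195

Independent Poisson processes superpose: combined rate λ = 2 + 0.52 = 2.52 per day.
So μ = 2.52.
P(N ≥ 1) = 1 − P(N ≤ 0) ≈ 0.9195.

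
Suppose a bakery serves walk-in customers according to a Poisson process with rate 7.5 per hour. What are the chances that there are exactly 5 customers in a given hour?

With mean μ = 7.5 per hour,
P(N = 5) = e^(−μ) μ^5/5! = e^(−7.5) · 7.5^5/120 ≈ 0.1094.

0.1094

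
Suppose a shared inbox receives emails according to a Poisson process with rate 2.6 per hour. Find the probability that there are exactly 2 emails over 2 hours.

0.0746

Over the interval, μ = 2.6 × 2 = 5.2 (2 hours).
P(N = 2) = e^(−μ) μ^2/2! = e^(−5.2) · 5.2^2/2 ≈ 0.0746.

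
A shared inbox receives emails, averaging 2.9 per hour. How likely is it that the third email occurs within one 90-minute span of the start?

Over the interval, μ = 2.9 × 1.5 = 4.35 (a 90-minute span = 1.5 hours).
The third arrival falls in the interval iff at least 3 events occur there: P(S_3 ≤ t) = P(N ≥ 3) = 1 − P(N ≤ 2) ≈ 0.8088.

0.8088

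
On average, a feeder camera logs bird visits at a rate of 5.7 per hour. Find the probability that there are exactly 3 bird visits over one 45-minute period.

Over the interval, μ = 5.7 × 0.75 = 4.275 (a 45-minute period = 0.75 hours).
P(N = 3) = e^(−μ) μ^3/3! = e^(−4.275) · 4.275^3/6 ≈ 0.1812.

0.1812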